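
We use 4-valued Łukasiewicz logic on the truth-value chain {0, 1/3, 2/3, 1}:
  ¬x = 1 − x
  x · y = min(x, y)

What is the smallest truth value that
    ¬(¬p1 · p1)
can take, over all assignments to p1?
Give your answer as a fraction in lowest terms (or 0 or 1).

2/3

Take p1 = 1/3:
¬p1 = ¬1/3 = 2/3
¬p1 · p1 = 2/3 · 1/3 = 1/3
¬(¬p1 · p1) = ¬1/3 = 2/3
No assignment yields a value below 2/3, so this is the minimum.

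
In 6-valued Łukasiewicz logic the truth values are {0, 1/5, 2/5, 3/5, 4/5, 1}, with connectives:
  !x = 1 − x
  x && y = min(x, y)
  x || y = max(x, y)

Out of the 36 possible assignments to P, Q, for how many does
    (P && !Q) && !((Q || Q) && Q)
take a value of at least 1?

1

value 1: 1 assignment (counts)
value 4/5: 3 assignments
value 3/5: 5 assignments
value 2/5: 7 assignments
value 1/5: 9 assignments
value 0: 11 assignments
So 1 of the 36 assignments meets the threshold.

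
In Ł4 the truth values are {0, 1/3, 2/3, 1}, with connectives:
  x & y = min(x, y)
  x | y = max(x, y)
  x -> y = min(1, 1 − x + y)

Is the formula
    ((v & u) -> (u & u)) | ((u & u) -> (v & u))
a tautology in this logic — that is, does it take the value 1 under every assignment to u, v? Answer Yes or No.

u = 0, v = 0 ↦ 1
u = 0, v = 1/3 ↦ 1
u = 0, v = 2/3 ↦ 1
u = 0, v = 1 ↦ 1
u = 1/3, v = 0 ↦ 1
u = 1/3, v = 1/3 ↦ 1
u = 1/3, v = 2/3 ↦ 1
u = 1/3, v = 1 ↦ 1
u = 2/3, v = 0 ↦ 1
u = 2/3, v = 1/3 ↦ 1
u = 2/3, v = 2/3 ↦ 1
u = 2/3, v = 1 ↦ 1
u = 1, v = 0 ↦ 1
u = 1, v = 1/3 ↦ 1
u = 1, v = 2/3 ↦ 1
u = 1, v = 1 ↦ 1
Every assignment gives a value ≥ 1.

Yes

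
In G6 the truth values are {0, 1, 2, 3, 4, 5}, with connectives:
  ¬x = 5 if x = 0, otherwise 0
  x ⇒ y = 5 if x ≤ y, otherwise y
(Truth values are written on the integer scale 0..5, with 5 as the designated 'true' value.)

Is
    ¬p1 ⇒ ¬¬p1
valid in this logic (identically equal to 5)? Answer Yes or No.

Counterexample: take p1 = 0.
¬p1 = ¬0 = 5
¬p1 = ¬0 = 5
¬¬p1 = ¬5 = 0
¬p1 ⇒ ¬¬p1 = 5 ⇒ 0 = 0
This gives 0 ≠ 5.

No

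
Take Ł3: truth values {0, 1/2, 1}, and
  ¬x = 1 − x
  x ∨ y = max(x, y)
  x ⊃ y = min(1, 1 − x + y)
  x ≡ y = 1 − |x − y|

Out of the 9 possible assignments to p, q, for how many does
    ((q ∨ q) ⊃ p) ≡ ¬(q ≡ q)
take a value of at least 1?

1

p = 0, q = 0 ↦ 0  <
p = 0, q = 1/2 ↦ 1/2  <
p = 0, q = 1 ↦ 1  ≥
p = 1/2, q = 0 ↦ 0  <
p = 1/2, q = 1/2 ↦ 0  <
p = 1/2, q = 1 ↦ 1/2  <
p = 1, q = 0 ↦ 0  <
p = 1, q = 1/2 ↦ 0  <
p = 1, q = 1 ↦ 0  <
So 1 of the 9 assignments meets the threshold.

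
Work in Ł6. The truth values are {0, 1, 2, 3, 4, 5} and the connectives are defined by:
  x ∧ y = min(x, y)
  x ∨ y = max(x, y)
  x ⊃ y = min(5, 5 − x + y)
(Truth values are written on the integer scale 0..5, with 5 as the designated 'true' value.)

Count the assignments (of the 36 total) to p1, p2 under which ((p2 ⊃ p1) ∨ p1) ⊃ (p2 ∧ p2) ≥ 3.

value 5: 12 assignments (counts)
value 4: 4 assignments (counts)
value 3: 4 assignments (counts)
value 2: 5 assignments
value 1: 5 assignments
value 0: 6 assignments
So 20 of the 36 assignments meet the threshold.

20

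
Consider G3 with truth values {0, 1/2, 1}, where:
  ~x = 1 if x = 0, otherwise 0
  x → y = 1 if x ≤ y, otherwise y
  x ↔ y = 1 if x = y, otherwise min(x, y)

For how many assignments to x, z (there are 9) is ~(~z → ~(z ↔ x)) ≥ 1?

1

x = 0, z = 0 ↦ 1  ≥
x = 0, z = 1/2 ↦ 0  <
x = 0, z = 1 ↦ 0  <
x = 1/2, z = 0 ↦ 0  <
x = 1/2, z = 1/2 ↦ 0  <
x = 1/2, z = 1 ↦ 0  <
x = 1, z = 0 ↦ 0  <
x = 1, z = 1/2 ↦ 0  <
x = 1, z = 1 ↦ 0  <
So 1 of the 9 assignments meets the threshold.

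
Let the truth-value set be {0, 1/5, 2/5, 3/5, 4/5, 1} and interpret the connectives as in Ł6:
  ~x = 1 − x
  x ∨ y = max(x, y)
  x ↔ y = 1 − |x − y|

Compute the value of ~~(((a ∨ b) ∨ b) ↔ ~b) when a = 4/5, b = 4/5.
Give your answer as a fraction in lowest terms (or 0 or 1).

a ∨ b = 4/5 ∨ 4/5 = 4/5
(a ∨ b) ∨ b = 4/5 ∨ 4/5 = 4/5
~b = ~4/5 = 1/5
((a ∨ b) ∨ b) ↔ ~b = 4/5 ↔ 1/5 = 2/5
~(((a ∨ b) ∨ b) ↔ ~b) = ~2/5 = 3/5
~~(((a ∨ b) ∨ b) ↔ ~b) = ~3/5 = 2/5

2/5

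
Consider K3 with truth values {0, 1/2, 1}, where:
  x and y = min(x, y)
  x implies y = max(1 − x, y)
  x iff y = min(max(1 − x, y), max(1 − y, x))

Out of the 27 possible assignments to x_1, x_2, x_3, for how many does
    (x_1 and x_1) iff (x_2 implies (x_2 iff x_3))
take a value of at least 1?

5

value 1: 5 assignments (counts)
value 1/2: 17 assignments
value 0: 5 assignments
So 5 of the 27 assignments meet the threshold.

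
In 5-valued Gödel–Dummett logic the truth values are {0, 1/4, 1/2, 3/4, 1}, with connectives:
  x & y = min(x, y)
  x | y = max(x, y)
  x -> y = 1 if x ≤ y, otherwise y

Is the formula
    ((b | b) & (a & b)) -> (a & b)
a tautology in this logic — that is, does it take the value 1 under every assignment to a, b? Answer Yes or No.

Yes

At a = 0, b = 1/2, for instance:
b | b = 1/2 | 1/2 = 1/2
a & b = 0 & 1/2 = 0
(b | b) & (a & b) = 1/2 & 0 = 0
((b | b) & (a & b)) -> (a & b) = 0 -> 0 = 1
and checking the remaining 24 assignments likewise gives ≥ 1 in every case.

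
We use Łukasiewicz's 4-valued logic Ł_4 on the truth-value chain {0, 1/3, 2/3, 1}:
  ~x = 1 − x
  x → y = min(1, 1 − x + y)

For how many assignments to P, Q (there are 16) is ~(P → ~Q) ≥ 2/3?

P = 0, Q = 0 ↦ 0  <
P = 0, Q = 1/3 ↦ 0  <
P = 0, Q = 2/3 ↦ 0  <
P = 0, Q = 1 ↦ 0  <
P = 1/3, Q = 0 ↦ 0  <
P = 1/3, Q = 1/3 ↦ 0  <
P = 1/3, Q = 2/3 ↦ 0  <
P = 1/3, Q = 1 ↦ 1/3  <
P = 2/3, Q = 0 ↦ 0  <
P = 2/3, Q = 1/3 ↦ 0  <
P = 2/3, Q = 2/3 ↦ 1/3  <
P = 2/3, Q = 1 ↦ 2/3  ≥
P = 1, Q = 0 ↦ 0  <
P = 1, Q = 1/3 ↦ 1/3  <
P = 1, Q = 2/3 ↦ 2/3  ≥
P = 1, Q = 1 ↦ 1  ≥
So 3 of the 16 assignments meet the threshold.

3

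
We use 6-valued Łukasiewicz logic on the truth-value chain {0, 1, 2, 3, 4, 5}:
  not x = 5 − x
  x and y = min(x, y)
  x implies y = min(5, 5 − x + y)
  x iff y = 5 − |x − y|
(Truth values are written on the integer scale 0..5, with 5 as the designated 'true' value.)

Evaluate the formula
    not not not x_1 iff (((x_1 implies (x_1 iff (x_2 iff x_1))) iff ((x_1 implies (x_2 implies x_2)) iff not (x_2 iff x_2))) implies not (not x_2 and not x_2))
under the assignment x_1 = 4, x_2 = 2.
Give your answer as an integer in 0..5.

1

not x_1 = not 4 = 1
not not x_1 = not 1 = 4
not not not x_1 = not 4 = 1
x_2 iff x_1 = 2 iff 4 = 3
x_1 iff (x_2 iff x_1) = 4 iff 3 = 4
x_1 implies (x_1 iff (x_2 iff x_1)) = 4 implies 4 = 5
x_2 implies x_2 = 2 implies 2 = 5
x_1 implies (x_2 implies x_2) = 4 implies 5 = 5
x_2 iff x_2 = 2 iff 2 = 5
not (x_2 iff x_2) = not 5 = 0
(x_1 implies (x_2 implies x_2)) iff not (x_2 iff x_2) = 5 iff 0 = 0
(x_1 implies (x_1 iff (x_2 iff x_1))) iff ((x_1 implies (x_2 implies x_2)) iff not (x_2 iff x_2)) = 5 iff 0 = 0
not x_2 = not 2 = 3
not x_2 = not 2 = 3
not x_2 and not x_2 = 3 and 3 = 3
not (not x_2 and not x_2) = not 3 = 2
((x_1 implies (x_1 iff (x_2 iff x_1))) iff ((x_1 implies (x_2 implies x_2)) iff not (x_2 iff x_2))) implies not (not x_2 and not x_2) = 0 implies 2 = 5
not not not x_1 iff (((x_1 implies (x_1 iff (x_2 iff x_1))) iff ((x_1 implies (x_2 implies x_2)) iff not (x_2 iff x_2))) implies not (not x_2 and not x_2)) = 1 iff 5 = 1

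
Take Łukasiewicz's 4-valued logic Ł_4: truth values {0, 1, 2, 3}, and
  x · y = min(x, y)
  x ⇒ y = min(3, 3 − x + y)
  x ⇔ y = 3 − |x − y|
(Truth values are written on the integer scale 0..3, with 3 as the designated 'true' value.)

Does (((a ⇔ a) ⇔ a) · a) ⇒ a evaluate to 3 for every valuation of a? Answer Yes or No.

Yes

a = 0 ↦ 3
a = 1 ↦ 3
a = 2 ↦ 3
a = 3 ↦ 3
Every assignment gives a value ≥ 3.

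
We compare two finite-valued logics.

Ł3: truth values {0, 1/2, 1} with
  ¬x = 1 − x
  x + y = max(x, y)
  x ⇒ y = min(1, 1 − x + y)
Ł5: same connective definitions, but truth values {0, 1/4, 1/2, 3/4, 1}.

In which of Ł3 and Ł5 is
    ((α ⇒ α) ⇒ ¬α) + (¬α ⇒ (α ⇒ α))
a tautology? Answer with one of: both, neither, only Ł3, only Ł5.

In Ł3: every assignment gives 1 — tautology.
In Ł5: every assignment gives 1 — tautology.

both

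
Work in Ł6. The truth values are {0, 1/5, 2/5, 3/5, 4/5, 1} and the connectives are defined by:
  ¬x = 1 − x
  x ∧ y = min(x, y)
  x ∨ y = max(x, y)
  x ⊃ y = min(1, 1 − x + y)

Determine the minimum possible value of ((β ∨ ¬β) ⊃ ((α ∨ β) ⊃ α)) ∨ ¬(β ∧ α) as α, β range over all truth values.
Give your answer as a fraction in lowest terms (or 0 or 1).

3/5

Take α = 2/5, β = 1:
¬β = ¬1 = 0
β ∨ ¬β = 1 ∨ 0 = 1
α ∨ β = 2/5 ∨ 1 = 1
(α ∨ β) ⊃ α = 1 ⊃ 2/5 = 2/5
(β ∨ ¬β) ⊃ ((α ∨ β) ⊃ α) = 1 ⊃ 2/5 = 2/5
β ∧ α = 1 ∧ 2/5 = 2/5
¬(β ∧ α) = ¬2/5 = 3/5
((β ∨ ¬β) ⊃ ((α ∨ β) ⊃ α)) ∨ ¬(β ∧ α) = 2/5 ∨ 3/5 = 3/5
No assignment yields a value below 3/5, so this is the minimum.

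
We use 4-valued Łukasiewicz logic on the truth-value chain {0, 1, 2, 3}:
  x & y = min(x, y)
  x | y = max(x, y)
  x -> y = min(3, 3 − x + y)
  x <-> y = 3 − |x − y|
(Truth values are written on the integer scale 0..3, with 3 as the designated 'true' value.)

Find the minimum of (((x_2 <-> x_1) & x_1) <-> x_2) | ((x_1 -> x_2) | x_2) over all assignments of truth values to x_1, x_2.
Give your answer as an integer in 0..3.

Take x_1 = 1, x_2 = 0:
x_2 <-> x_1 = 0 <-> 1 = 2
(x_2 <-> x_1) & x_1 = 2 & 1 = 1
((x_2 <-> x_1) & x_1) <-> x_2 = 1 <-> 0 = 2
x_1 -> x_2 = 1 -> 0 = 2
(x_1 -> x_2) | x_2 = 2 | 0 = 2
(((x_2 <-> x_1) & x_1) <-> x_2) | ((x_1 -> x_2) | x_2) = 2 | 2 = 2
No assignment yields a value below 2, so this is the minimum.

2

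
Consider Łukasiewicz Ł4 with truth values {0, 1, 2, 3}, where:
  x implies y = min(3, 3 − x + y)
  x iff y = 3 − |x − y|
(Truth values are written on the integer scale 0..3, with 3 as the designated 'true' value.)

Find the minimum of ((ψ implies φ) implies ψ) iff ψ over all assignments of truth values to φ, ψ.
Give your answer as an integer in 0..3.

2

Take φ = 0, ψ = 1:
ψ implies φ = 1 implies 0 = 2
(ψ implies φ) implies ψ = 2 implies 1 = 2
((ψ implies φ) implies ψ) iff ψ = 2 iff 1 = 2
No assignment yields a value below 2, so this is the minimum.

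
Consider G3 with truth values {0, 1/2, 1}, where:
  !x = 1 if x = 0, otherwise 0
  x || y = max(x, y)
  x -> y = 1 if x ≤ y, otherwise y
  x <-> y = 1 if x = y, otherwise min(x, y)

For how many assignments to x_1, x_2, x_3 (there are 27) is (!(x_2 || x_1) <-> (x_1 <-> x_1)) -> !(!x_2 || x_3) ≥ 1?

24

value 1: 24 assignments (counts)
value 0: 3 assignments
So 24 of the 27 assignments meet the threshold.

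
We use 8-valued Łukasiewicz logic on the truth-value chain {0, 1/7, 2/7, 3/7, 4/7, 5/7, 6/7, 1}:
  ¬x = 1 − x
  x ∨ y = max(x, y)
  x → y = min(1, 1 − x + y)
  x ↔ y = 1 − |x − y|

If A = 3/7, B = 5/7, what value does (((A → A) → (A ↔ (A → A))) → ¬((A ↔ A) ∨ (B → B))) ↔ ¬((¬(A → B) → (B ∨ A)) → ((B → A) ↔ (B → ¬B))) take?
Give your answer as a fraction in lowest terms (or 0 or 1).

A → A = 3/7 → 3/7 = 1
A → A = 3/7 → 3/7 = 1
A ↔ (A → A) = 3/7 ↔ 1 = 3/7
(A → A) → (A ↔ (A → A)) = 1 → 3/7 = 3/7
A ↔ A = 3/7 ↔ 3/7 = 1
B → B = 5/7 → 5/7 = 1
(A ↔ A) ∨ (B → B) = 1 ∨ 1 = 1
¬((A ↔ A) ∨ (B → B)) = ¬1 = 0
((A → A) → (A ↔ (A → A))) → ¬((A ↔ A) ∨ (B → B)) = 3/7 → 0 = 4/7
A → B = 3/7 → 5/7 = 1
¬(A → B) = ¬1 = 0
B ∨ A = 5/7 ∨ 3/7 = 5/7
¬(A → B) → (B ∨ A) = 0 → 5/7 = 1
B → A = 5/7 → 3/7 = 5/7
¬B = ¬5/7 = 2/7
B → ¬B = 5/7 → 2/7 = 4/7
(B → A) ↔ (B → ¬B) = 5/7 ↔ 4/7 = 6/7
(¬(A → B) → (B ∨ A)) → ((B → A) ↔ (B → ¬B)) = 1 → 6/7 = 6/7
¬((¬(A → B) → (B ∨ A)) → ((B → A) ↔ (B → ¬B))) = ¬6/7 = 1/7
(((A → A) → (A ↔ (A → A))) → ¬((A ↔ A) ∨ (B → B))) ↔ ¬((¬(A → B) → (B ∨ A)) → ((B → A) ↔ (B → ¬B))) = 4/7 ↔ 1/7 = 4/7

4/7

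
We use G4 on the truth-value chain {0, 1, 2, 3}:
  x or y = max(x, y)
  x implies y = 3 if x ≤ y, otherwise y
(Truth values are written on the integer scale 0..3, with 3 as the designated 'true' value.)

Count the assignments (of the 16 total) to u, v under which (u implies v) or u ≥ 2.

u = 0, v = 0 ↦ 3  ≥
u = 0, v = 1 ↦ 3  ≥
u = 0, v = 2 ↦ 3  ≥
u = 0, v = 3 ↦ 3  ≥
u = 1, v = 0 ↦ 1  <
u = 1, v = 1 ↦ 3  ≥
u = 1, v = 2 ↦ 3  ≥
u = 1, v = 3 ↦ 3  ≥
u = 2, v = 0 ↦ 2  ≥
u = 2, v = 1 ↦ 2  ≥
u = 2, v = 2 ↦ 3  ≥
u = 2, v = 3 ↦ 3  ≥
u = 3, v = 0 ↦ 3  ≥
u = 3, v = 1 ↦ 3  ≥
u = 3, v = 2 ↦ 3  ≥
u = 3, v = 3 ↦ 3  ≥
So 15 of the 16 assignments meet the threshold.

15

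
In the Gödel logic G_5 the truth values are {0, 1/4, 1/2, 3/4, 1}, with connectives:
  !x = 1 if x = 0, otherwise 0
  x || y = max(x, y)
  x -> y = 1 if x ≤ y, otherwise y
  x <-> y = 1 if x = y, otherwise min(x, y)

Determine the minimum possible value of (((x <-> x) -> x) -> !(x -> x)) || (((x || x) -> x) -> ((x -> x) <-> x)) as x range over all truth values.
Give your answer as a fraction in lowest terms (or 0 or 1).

1/4

Take x = 1/4:
x <-> x = 1/4 <-> 1/4 = 1
(x <-> x) -> x = 1 -> 1/4 = 1/4
x -> x = 1/4 -> 1/4 = 1
!(x -> x) = !1 = 0
((x <-> x) -> x) -> !(x -> x) = 1/4 -> 0 = 0
x || x = 1/4 || 1/4 = 1/4
(x || x) -> x = 1/4 -> 1/4 = 1
x -> x = 1/4 -> 1/4 = 1
(x -> x) <-> x = 1 <-> 1/4 = 1/4
((x || x) -> x) -> ((x -> x) <-> x) = 1 -> 1/4 = 1/4
(((x <-> x) -> x) -> !(x -> x)) || (((x || x) -> x) -> ((x -> x) <-> x)) = 0 || 1/4 = 1/4
No assignment yields a value below 1/4, so this is the minimum.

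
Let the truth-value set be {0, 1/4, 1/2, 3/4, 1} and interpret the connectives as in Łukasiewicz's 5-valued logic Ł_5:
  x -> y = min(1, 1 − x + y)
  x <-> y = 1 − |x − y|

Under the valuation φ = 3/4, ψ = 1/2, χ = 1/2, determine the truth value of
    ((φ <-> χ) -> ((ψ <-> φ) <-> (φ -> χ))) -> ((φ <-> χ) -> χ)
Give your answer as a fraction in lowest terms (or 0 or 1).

φ <-> χ = 3/4 <-> 1/2 = 3/4
ψ <-> φ = 1/2 <-> 3/4 = 3/4
φ -> χ = 3/4 -> 1/2 = 3/4
(ψ <-> φ) <-> (φ -> χ) = 3/4 <-> 3/4 = 1
(φ <-> χ) -> ((ψ <-> φ) <-> (φ -> χ)) = 3/4 -> 1 = 1
φ <-> χ = 3/4 <-> 1/2 = 3/4
(φ <-> χ) -> χ = 3/4 -> 1/2 = 3/4
((φ <-> χ) -> ((ψ <-> φ) <-> (φ -> χ))) -> ((φ <-> χ) -> χ) = 1 -> 3/4 = 3/4

3/4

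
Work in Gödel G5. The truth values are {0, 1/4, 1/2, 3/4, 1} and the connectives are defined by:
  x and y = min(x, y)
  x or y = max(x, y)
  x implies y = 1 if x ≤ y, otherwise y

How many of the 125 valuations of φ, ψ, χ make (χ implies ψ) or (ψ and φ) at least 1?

75

value 1: 75 assignments (counts)
value 3/4: 5 assignments
value 1/2: 10 assignments
value 1/4: 15 assignments
value 0: 20 assignments
So 75 of the 125 assignments meet the threshold.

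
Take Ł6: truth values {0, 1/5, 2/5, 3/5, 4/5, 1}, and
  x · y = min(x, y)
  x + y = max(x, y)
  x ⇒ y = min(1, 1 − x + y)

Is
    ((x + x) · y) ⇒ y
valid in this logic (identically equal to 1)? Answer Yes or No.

Yes

At x = 1/5, y = 2/5, for instance:
x + x = 1/5 + 1/5 = 1/5
(x + x) · y = 1/5 · 2/5 = 1/5
((x + x) · y) ⇒ y = 1/5 ⇒ 2/5 = 1
and checking the remaining 35 assignments likewise gives ≥ 1 in every case.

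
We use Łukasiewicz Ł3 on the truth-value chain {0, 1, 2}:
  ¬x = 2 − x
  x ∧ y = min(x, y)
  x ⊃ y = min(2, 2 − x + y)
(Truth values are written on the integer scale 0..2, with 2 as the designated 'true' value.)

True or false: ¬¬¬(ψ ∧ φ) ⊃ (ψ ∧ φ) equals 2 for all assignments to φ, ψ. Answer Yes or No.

Counterexample: take φ = 0, ψ = 0.
ψ ∧ φ = 0 ∧ 0 = 0
¬(ψ ∧ φ) = ¬0 = 2
¬¬(ψ ∧ φ) = ¬2 = 0
¬¬¬(ψ ∧ φ) = ¬0 = 2
ψ ∧ φ = 0 ∧ 0 = 0
¬¬¬(ψ ∧ φ) ⊃ (ψ ∧ φ) = 2 ⊃ 0 = 0
This gives 0 ≠ 2.

No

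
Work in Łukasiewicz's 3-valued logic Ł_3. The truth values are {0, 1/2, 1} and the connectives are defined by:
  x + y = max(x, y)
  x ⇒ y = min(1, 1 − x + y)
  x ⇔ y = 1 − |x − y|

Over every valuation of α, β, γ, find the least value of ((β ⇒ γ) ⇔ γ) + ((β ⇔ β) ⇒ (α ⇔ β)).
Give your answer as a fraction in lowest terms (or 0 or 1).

0

Take α = 1, β = 0, γ = 0:
β ⇒ γ = 0 ⇒ 0 = 1
(β ⇒ γ) ⇔ γ = 1 ⇔ 0 = 0
β ⇔ β = 0 ⇔ 0 = 1
α ⇔ β = 1 ⇔ 0 = 0
(β ⇔ β) ⇒ (α ⇔ β) = 1 ⇒ 0 = 0
((β ⇒ γ) ⇔ γ) + ((β ⇔ β) ⇒ (α ⇔ β)) = 0 + 0 = 0
No assignment yields a value below 0, so this is the minimum.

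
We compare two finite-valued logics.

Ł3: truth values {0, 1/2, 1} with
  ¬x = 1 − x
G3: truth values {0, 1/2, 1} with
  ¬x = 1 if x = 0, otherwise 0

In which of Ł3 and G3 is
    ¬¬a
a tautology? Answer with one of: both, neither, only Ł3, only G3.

neither

In Ł3: at a = 0 the value is 0 — not a tautology.
In G3: at a = 0 the value is 0 — not a tautology.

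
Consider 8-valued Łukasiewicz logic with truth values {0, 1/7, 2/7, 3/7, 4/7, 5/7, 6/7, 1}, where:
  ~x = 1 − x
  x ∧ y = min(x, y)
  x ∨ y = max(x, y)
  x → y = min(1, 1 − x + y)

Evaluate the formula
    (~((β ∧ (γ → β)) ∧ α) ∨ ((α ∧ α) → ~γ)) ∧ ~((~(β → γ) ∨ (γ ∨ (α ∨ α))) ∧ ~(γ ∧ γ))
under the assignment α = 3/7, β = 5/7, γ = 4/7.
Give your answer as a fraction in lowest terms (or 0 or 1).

γ → β = 4/7 → 5/7 = 1
β ∧ (γ → β) = 5/7 ∧ 1 = 5/7
(β ∧ (γ → β)) ∧ α = 5/7 ∧ 3/7 = 3/7
~((β ∧ (γ → β)) ∧ α) = ~3/7 = 4/7
α ∧ α = 3/7 ∧ 3/7 = 3/7
~γ = ~4/7 = 3/7
(α ∧ α) → ~γ = 3/7 → 3/7 = 1
~((β ∧ (γ → β)) ∧ α) ∨ ((α ∧ α) → ~γ) = 4/7 ∨ 1 = 1
β → γ = 5/7 → 4/7 = 6/7
~(β → γ) = ~6/7 = 1/7
α ∨ α = 3/7 ∨ 3/7 = 3/7
γ ∨ (α ∨ α) = 4/7 ∨ 3/7 = 4/7
~(β → γ) ∨ (γ ∨ (α ∨ α)) = 1/7 ∨ 4/7 = 4/7
γ ∧ γ = 4/7 ∧ 4/7 = 4/7
~(γ ∧ γ) = ~4/7 = 3/7
(~(β → γ) ∨ (γ ∨ (α ∨ α))) ∧ ~(γ ∧ γ) = 4/7 ∧ 3/7 = 3/7
~((~(β → γ) ∨ (γ ∨ (α ∨ α))) ∧ ~(γ ∧ γ)) = ~3/7 = 4/7
(~((β ∧ (γ → β)) ∧ α) ∨ ((α ∧ α) → ~γ)) ∧ ~((~(β → γ) ∨ (γ ∨ (α ∨ α))) ∧ ~(γ ∧ γ)) = 1 ∧ 4/7 = 4/7

4/7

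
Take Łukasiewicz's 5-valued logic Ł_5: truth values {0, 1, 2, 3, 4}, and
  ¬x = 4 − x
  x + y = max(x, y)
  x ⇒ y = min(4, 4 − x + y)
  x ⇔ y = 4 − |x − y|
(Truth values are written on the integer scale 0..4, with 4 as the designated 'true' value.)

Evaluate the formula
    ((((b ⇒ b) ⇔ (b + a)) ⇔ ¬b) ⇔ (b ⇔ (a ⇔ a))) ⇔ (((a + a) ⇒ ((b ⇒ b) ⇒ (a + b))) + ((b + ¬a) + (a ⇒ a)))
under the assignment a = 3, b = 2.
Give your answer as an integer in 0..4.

b ⇒ b = 2 ⇒ 2 = 4
b + a = 2 + 3 = 3
(b ⇒ b) ⇔ (b + a) = 4 ⇔ 3 = 3
¬b = ¬2 = 2
((b ⇒ b) ⇔ (b + a)) ⇔ ¬b = 3 ⇔ 2 = 3
a ⇔ a = 3 ⇔ 3 = 4
b ⇔ (a ⇔ a) = 2 ⇔ 4 = 2
(((b ⇒ b) ⇔ (b + a)) ⇔ ¬b) ⇔ (b ⇔ (a ⇔ a)) = 3 ⇔ 2 = 3
a + a = 3 + 3 = 3
b ⇒ b = 2 ⇒ 2 = 4
a + b = 3 + 2 = 3
(b ⇒ b) ⇒ (a + b) = 4 ⇒ 3 = 3
(a + a) ⇒ ((b ⇒ b) ⇒ (a + b)) = 3 ⇒ 3 = 4
¬a = ¬3 = 1
b + ¬a = 2 + 1 = 2
a ⇒ a = 3 ⇒ 3 = 4
(b + ¬a) + (a ⇒ a) = 2 + 4 = 4
((a + a) ⇒ ((b ⇒ b) ⇒ (a + b))) + ((b + ¬a) + (a ⇒ a)) = 4 + 4 = 4
((((b ⇒ b) ⇔ (b + a)) ⇔ ¬b) ⇔ (b ⇔ (a ⇔ a))) ⇔ (((a + a) ⇒ ((b ⇒ b) ⇒ (a + b))) + ((b + ¬a) + (a ⇒ a))) = 3 ⇔ 4 = 3

3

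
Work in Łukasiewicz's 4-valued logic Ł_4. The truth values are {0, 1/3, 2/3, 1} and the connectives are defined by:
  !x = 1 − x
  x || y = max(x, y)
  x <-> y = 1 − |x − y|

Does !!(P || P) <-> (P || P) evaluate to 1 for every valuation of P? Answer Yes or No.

P = 0 ↦ 1
P = 1/3 ↦ 1
P = 2/3 ↦ 1
P = 1 ↦ 1
Every assignment gives a value ≥ 1.

Yes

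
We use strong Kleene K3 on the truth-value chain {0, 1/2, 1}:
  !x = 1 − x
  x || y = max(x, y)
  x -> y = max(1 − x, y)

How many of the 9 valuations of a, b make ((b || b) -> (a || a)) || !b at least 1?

a = 0, b = 0 ↦ 1  ≥
a = 0, b = 1/2 ↦ 1/2  <
a = 0, b = 1 ↦ 0  <
a = 1/2, b = 0 ↦ 1  ≥
a = 1/2, b = 1/2 ↦ 1/2  <
a = 1/2, b = 1 ↦ 1/2  <
a = 1, b = 0 ↦ 1  ≥
a = 1, b = 1/2 ↦ 1  ≥
a = 1, b = 1 ↦ 1  ≥
So 5 of the 9 assignments meet the threshold.

5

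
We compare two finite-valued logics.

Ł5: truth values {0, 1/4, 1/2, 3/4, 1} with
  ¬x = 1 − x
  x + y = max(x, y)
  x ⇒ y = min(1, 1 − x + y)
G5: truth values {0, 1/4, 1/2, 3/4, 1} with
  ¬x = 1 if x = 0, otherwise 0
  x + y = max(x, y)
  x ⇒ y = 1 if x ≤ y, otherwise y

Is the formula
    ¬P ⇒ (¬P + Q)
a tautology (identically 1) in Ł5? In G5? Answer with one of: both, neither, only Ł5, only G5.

both

In Ł5: every assignment gives 1 — tautology.
In G5: every assignment gives 1 — tautology.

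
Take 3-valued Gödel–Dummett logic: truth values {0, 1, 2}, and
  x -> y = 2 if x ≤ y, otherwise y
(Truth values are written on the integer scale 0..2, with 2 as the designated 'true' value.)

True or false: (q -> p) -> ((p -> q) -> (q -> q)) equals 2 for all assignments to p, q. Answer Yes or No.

p = 0, q = 0 ↦ 2
p = 0, q = 1 ↦ 2
p = 0, q = 2 ↦ 2
p = 1, q = 0 ↦ 2
p = 1, q = 1 ↦ 2
p = 1, q = 2 ↦ 2
p = 2, q = 0 ↦ 2
p = 2, q = 1 ↦ 2
p = 2, q = 2 ↦ 2
Every assignment gives a value ≥ 2.

Yes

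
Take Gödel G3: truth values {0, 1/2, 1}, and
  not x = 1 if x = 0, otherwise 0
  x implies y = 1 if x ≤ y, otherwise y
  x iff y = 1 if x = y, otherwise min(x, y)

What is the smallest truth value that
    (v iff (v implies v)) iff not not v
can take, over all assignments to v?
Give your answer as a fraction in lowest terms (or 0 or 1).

1/2

Take v = 1/2:
v implies v = 1/2 implies 1/2 = 1
v iff (v implies v) = 1/2 iff 1 = 1/2
not v = not 1/2 = 0
not not v = not 0 = 1
(v iff (v implies v)) iff not not v = 1/2 iff 1 = 1/2
No assignment yields a value below 1/2, so this is the minimum.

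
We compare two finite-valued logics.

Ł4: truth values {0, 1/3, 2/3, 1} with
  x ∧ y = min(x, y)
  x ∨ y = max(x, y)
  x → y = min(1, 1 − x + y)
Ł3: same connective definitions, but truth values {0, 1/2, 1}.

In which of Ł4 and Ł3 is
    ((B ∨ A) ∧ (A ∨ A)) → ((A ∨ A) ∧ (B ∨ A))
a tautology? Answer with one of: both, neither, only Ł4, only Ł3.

both

In Ł4: every assignment gives 1 — tautology.
In Ł3: every assignment gives 1 — tautology.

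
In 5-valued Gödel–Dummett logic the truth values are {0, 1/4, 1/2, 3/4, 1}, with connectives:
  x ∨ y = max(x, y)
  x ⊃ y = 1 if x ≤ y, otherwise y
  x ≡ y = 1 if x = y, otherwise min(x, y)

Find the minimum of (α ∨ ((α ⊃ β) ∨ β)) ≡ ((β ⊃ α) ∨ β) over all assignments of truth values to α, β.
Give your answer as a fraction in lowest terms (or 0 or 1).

1/4

Take α = 0, β = 1/4:
α ⊃ β = 0 ⊃ 1/4 = 1
(α ⊃ β) ∨ β = 1 ∨ 1/4 = 1
α ∨ ((α ⊃ β) ∨ β) = 0 ∨ 1 = 1
β ⊃ α = 1/4 ⊃ 0 = 0
(β ⊃ α) ∨ β = 0 ∨ 1/4 = 1/4
(α ∨ ((α ⊃ β) ∨ β)) ≡ ((β ⊃ α) ∨ β) = 1 ≡ 1/4 = 1/4
No assignment yields a value below 1/4, so this is the minimum.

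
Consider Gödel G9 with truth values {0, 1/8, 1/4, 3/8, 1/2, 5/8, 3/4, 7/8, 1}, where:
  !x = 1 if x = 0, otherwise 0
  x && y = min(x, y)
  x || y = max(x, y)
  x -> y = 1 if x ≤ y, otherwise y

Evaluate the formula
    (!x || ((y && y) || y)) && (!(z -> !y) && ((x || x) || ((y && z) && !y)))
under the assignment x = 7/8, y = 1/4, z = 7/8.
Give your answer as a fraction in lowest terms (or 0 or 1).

1/4

!x = !7/8 = 0
y && y = 1/4 && 1/4 = 1/4
(y && y) || y = 1/4 || 1/4 = 1/4
!x || ((y && y) || y) = 0 || 1/4 = 1/4
!y = !1/4 = 0
z -> !y = 7/8 -> 0 = 0
!(z -> !y) = !0 = 1
x || x = 7/8 || 7/8 = 7/8
y && z = 1/4 && 7/8 = 1/4
!y = !1/4 = 0
(y && z) && !y = 1/4 && 0 = 0
(x || x) || ((y && z) && !y) = 7/8 || 0 = 7/8
!(z -> !y) && ((x || x) || ((y && z) && !y)) = 1 && 7/8 = 7/8
(!x || ((y && y) || y)) && (!(z -> !y) && ((x || x) || ((y && z) && !y))) = 1/4 && 7/8 = 1/4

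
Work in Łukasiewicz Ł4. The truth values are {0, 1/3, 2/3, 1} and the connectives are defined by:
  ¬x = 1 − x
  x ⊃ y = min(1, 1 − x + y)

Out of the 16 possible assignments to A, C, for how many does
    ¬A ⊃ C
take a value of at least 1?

10

A = 0, C = 0 ↦ 0  <
A = 0, C = 1/3 ↦ 1/3  <
A = 0, C = 2/3 ↦ 2/3  <
A = 0, C = 1 ↦ 1  ≥
A = 1/3, C = 0 ↦ 1/3  <
A = 1/3, C = 1/3 ↦ 2/3  <
A = 1/3, C = 2/3 ↦ 1  ≥
A = 1/3, C = 1 ↦ 1  ≥
A = 2/3, C = 0 ↦ 2/3  <
A = 2/3, C = 1/3 ↦ 1  ≥
A = 2/3, C = 2/3 ↦ 1  ≥
A = 2/3, C = 1 ↦ 1  ≥
A = 1, C = 0 ↦ 1  ≥
A = 1, C = 1/3 ↦ 1  ≥
A = 1, C = 2/3 ↦ 1  ≥
A = 1, C = 1 ↦ 1  ≥
So 10 of the 16 assignments meet the threshold.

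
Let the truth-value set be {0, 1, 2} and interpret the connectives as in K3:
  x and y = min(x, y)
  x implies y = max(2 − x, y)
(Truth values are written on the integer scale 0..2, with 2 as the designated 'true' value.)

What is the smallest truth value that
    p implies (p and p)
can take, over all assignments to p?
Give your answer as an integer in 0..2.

1

Take p = 1:
p and p = 1 and 1 = 1
p implies (p and p) = 1 implies 1 = 1
No assignment yields a value below 1, so this is the minimum.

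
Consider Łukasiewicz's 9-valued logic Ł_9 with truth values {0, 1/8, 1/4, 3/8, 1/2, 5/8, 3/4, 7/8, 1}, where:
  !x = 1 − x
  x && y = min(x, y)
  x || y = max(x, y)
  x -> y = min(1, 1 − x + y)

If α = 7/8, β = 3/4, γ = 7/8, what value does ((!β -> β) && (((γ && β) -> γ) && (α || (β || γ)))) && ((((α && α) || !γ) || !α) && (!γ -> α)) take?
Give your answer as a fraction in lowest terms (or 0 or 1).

7/8

!β = !3/4 = 1/4
!β -> β = 1/4 -> 3/4 = 1
γ && β = 7/8 && 3/4 = 3/4
(γ && β) -> γ = 3/4 -> 7/8 = 1
β || γ = 3/4 || 7/8 = 7/8
α || (β || γ) = 7/8 || 7/8 = 7/8
((γ && β) -> γ) && (α || (β || γ)) = 1 && 7/8 = 7/8
(!β -> β) && (((γ && β) -> γ) && (α || (β || γ))) = 1 && 7/8 = 7/8
α && α = 7/8 && 7/8 = 7/8
!γ = !7/8 = 1/8
(α && α) || !γ = 7/8 || 1/8 = 7/8
!α = !7/8 = 1/8
((α && α) || !γ) || !α = 7/8 || 1/8 = 7/8
!γ = !7/8 = 1/8
!γ -> α = 1/8 -> 7/8 = 1
(((α && α) || !γ) || !α) && (!γ -> α) = 7/8 && 1 = 7/8
((!β -> β) && (((γ && β) -> γ) && (α || (β || γ)))) && ((((α && α) || !γ) || !α) && (!γ -> α)) = 7/8 && 7/8 = 7/8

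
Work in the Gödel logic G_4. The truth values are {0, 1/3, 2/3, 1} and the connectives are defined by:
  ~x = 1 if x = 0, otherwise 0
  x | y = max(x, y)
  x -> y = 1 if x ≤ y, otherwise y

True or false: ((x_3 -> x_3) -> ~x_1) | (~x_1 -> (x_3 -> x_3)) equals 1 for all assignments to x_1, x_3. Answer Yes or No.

Yes

x_1 = 0, x_3 = 0 ↦ 1
x_1 = 0, x_3 = 1/3 ↦ 1
x_1 = 0, x_3 = 2/3 ↦ 1
x_1 = 0, x_3 = 1 ↦ 1
x_1 = 1/3, x_3 = 0 ↦ 1
x_1 = 1/3, x_3 = 1/3 ↦ 1
x_1 = 1/3, x_3 = 2/3 ↦ 1
x_1 = 1/3, x_3 = 1 ↦ 1
x_1 = 2/3, x_3 = 0 ↦ 1
x_1 = 2/3, x_3 = 1/3 ↦ 1
x_1 = 2/3, x_3 = 2/3 ↦ 1
x_1 = 2/3, x_3 = 1 ↦ 1
x_1 = 1, x_3 = 0 ↦ 1
x_1 = 1, x_3 = 1/3 ↦ 1
x_1 = 1, x_3 = 2/3 ↦ 1
x_1 = 1, x_3 = 1 ↦ 1
Every assignment gives a value ≥ 1.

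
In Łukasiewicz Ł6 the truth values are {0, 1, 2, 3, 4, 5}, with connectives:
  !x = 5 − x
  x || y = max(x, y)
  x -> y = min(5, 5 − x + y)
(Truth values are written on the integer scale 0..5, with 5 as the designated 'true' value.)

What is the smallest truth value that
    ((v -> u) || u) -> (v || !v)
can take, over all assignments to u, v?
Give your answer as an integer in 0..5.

Take u = 2, v = 2:
v -> u = 2 -> 2 = 5
(v -> u) || u = 5 || 2 = 5
!v = !2 = 3
v || !v = 2 || 3 = 3
((v -> u) || u) -> (v || !v) = 5 -> 3 = 3
No assignment yields a value below 3, so this is the minimum.

3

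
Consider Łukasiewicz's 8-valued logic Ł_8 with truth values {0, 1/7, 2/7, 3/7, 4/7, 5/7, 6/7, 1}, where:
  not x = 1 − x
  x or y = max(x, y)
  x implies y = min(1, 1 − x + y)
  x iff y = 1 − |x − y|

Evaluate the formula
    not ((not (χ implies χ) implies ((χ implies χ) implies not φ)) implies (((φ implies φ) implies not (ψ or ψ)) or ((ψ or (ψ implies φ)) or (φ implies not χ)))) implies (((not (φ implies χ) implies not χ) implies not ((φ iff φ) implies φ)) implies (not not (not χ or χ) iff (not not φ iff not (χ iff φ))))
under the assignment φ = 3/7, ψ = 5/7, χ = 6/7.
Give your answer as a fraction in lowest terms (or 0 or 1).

χ implies χ = 6/7 implies 6/7 = 1
not (χ implies χ) = not 1 = 0
χ implies χ = 6/7 implies 6/7 = 1
not φ = not 3/7 = 4/7
(χ implies χ) implies not φ = 1 implies 4/7 = 4/7
not (χ implies χ) implies ((χ implies χ) implies not φ) = 0 implies 4/7 = 1
φ implies φ = 3/7 implies 3/7 = 1
ψ or ψ = 5/7 or 5/7 = 5/7
not (ψ or ψ) = not 5/7 = 2/7
(φ implies φ) implies not (ψ or ψ) = 1 implies 2/7 = 2/7
ψ implies φ = 5/7 implies 3/7 = 5/7
ψ or (ψ implies φ) = 5/7 or 5/7 = 5/7
not χ = not 6/7 = 1/7
φ implies not χ = 3/7 implies 1/7 = 5/7
(ψ or (ψ implies φ)) or (φ implies not χ) = 5/7 or 5/7 = 5/7
((φ implies φ) implies not (ψ or ψ)) or ((ψ or (ψ implies φ)) or (φ implies not χ)) = 2/7 or 5/7 = 5/7
(not (χ implies χ) implies ((χ implies χ) implies not φ)) implies (((φ implies φ) implies not (ψ or ψ)) or ((ψ or (ψ implies φ)) or (φ implies not χ))) = 1 implies 5/7 = 5/7
not ((not (χ implies χ) implies ((χ implies χ) implies not φ)) implies (((φ implies φ) implies not (ψ or ψ)) or ((ψ or (ψ implies φ)) or (φ implies not χ)))) = not 5/7 = 2/7
φ implies χ = 3/7 implies 6/7 = 1
not (φ implies χ) = not 1 = 0
not χ = not 6/7 = 1/7
not (φ implies χ) implies not χ = 0 implies 1/7 = 1
φ iff φ = 3/7 iff 3/7 = 1
(φ iff φ) implies φ = 1 implies 3/7 = 3/7
not ((φ iff φ) implies φ) = not 3/7 = 4/7
(not (φ implies χ) implies not χ) implies not ((φ iff φ) implies φ) = 1 implies 4/7 = 4/7
not χ = not 6/7 = 1/7
not χ or χ = 1/7 or 6/7 = 6/7
not (not χ or χ) = not 6/7 = 1/7
not not (not χ or χ) = not 1/7 = 6/7
not φ = not 3/7 = 4/7
not not φ = not 4/7 = 3/7
χ iff φ = 6/7 iff 3/7 = 4/7
not (χ iff φ) = not 4/7 = 3/7
not not φ iff not (χ iff φ) = 3/7 iff 3/7 = 1
not not (not χ or χ) iff (not not φ iff not (χ iff φ)) = 6/7 iff 1 = 6/7
((not (φ implies χ) implies not χ) implies not ((φ iff φ) implies φ)) implies (not not (not χ or χ) iff (not not φ iff not (χ iff φ))) = 4/7 implies 6/7 = 1
not ((not (χ implies χ) implies ((χ implies χ) implies not φ)) implies (((φ implies φ) implies not (ψ or ψ)) or ((ψ or (ψ implies φ)) or (φ implies not χ)))) implies (((not (φ implies χ) implies not χ) implies not ((φ iff φ) implies φ)) implies (not not (not χ or χ) iff (not not φ iff not (χ iff φ)))) = 2/7 implies 1 = 1

1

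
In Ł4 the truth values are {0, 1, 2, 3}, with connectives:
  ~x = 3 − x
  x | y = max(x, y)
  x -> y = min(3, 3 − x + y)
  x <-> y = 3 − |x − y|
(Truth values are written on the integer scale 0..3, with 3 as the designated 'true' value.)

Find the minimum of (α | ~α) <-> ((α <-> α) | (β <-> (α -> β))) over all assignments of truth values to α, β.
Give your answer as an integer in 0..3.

2

Take α = 1, β = 0:
~α = ~1 = 2
α | ~α = 1 | 2 = 2
α <-> α = 1 <-> 1 = 3
α -> β = 1 -> 0 = 2
β <-> (α -> β) = 0 <-> 2 = 1
(α <-> α) | (β <-> (α -> β)) = 3 | 1 = 3
(α | ~α) <-> ((α <-> α) | (β <-> (α -> β))) = 2 <-> 3 = 2
No assignment yields a value below 2, so this is the minimum.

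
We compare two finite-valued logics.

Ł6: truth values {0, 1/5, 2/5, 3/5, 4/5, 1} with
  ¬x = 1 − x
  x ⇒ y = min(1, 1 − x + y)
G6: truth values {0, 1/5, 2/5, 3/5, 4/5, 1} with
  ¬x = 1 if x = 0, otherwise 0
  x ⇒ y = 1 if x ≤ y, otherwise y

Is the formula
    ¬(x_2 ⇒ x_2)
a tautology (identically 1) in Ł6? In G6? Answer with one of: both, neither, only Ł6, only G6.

In Ł6: at x_2 = 0 the value is 0 — not a tautology.
In G6: at x_2 = 0 the value is 0 — not a tautology.

neither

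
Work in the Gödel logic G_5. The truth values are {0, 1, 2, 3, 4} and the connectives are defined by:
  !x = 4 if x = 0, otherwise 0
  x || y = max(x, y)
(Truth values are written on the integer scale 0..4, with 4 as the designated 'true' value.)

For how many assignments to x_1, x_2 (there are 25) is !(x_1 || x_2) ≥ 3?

value 4: 1 assignment (counts)
value 0: 24 assignments
So 1 of the 25 assignments meets the threshold.

1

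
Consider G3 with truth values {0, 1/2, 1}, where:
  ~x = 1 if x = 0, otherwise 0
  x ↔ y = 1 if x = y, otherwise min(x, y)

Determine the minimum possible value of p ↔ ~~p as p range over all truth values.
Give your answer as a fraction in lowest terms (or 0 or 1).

1/2

Take p = 1/2:
~p = ~1/2 = 0
~~p = ~0 = 1
p ↔ ~~p = 1/2 ↔ 1 = 1/2
No assignment yields a value below 1/2, so this is the minimum.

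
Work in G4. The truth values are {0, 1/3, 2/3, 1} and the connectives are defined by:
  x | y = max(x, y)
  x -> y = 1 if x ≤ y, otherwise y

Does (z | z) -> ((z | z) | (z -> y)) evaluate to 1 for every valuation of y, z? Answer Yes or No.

Yes

y = 0, z = 0 ↦ 1
y = 0, z = 1/3 ↦ 1
y = 0, z = 2/3 ↦ 1
y = 0, z = 1 ↦ 1
y = 1/3, z = 0 ↦ 1
y = 1/3, z = 1/3 ↦ 1
y = 1/3, z = 2/3 ↦ 1
y = 1/3, z = 1 ↦ 1
y = 2/3, z = 0 ↦ 1
y = 2/3, z = 1/3 ↦ 1
y = 2/3, z = 2/3 ↦ 1
y = 2/3, z = 1 ↦ 1
y = 1, z = 0 ↦ 1
y = 1, z = 1/3 ↦ 1
y = 1, z = 2/3 ↦ 1
y = 1, z = 1 ↦ 1
Every assignment gives a value ≥ 1.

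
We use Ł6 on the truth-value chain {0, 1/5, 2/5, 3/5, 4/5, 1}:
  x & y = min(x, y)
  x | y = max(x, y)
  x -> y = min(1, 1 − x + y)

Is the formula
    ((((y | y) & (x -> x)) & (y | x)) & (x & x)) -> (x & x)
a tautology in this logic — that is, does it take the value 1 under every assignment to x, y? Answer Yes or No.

Yes

At x = 2/5, y = 1/5, for instance:
y | y = 1/5 | 1/5 = 1/5
x -> x = 2/5 -> 2/5 = 1
(y | y) & (x -> x) = 1/5 & 1 = 1/5
y | x = 1/5 | 2/5 = 2/5
((y | y) & (x -> x)) & (y | x) = 1/5 & 2/5 = 1/5
x & x = 2/5 & 2/5 = 2/5
(((y | y) & (x -> x)) & (y | x)) & (x & x) = 1/5 & 2/5 = 1/5
((((y | y) & (x -> x)) & (y | x)) & (x & x)) -> (x & x) = 1/5 -> 2/5 = 1
and checking the remaining 35 assignments likewise gives ≥ 1 in every case.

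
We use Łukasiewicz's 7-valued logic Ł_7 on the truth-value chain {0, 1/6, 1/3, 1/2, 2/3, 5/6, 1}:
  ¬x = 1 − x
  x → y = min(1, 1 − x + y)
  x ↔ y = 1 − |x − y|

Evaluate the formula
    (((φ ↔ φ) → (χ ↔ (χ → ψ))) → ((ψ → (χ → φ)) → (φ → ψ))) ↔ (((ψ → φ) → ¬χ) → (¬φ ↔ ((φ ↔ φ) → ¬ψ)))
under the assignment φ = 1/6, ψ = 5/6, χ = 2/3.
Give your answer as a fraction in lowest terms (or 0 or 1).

φ ↔ φ = 1/6 ↔ 1/6 = 1
χ → ψ = 2/3 → 5/6 = 1
χ ↔ (χ → ψ) = 2/3 ↔ 1 = 2/3
(φ ↔ φ) → (χ ↔ (χ → ψ)) = 1 → 2/3 = 2/3
χ → φ = 2/3 → 1/6 = 1/2
ψ → (χ → φ) = 5/6 → 1/2 = 2/3
φ → ψ = 1/6 → 5/6 = 1
(ψ → (χ → φ)) → (φ → ψ) = 2/3 → 1 = 1
((φ ↔ φ) → (χ ↔ (χ → ψ))) → ((ψ → (χ → φ)) → (φ → ψ)) = 2/3 → 1 = 1
ψ → φ = 5/6 → 1/6 = 1/3
¬χ = ¬2/3 = 1/3
(ψ → φ) → ¬χ = 1/3 → 1/3 = 1
¬φ = ¬1/6 = 5/6
φ ↔ φ = 1/6 ↔ 1/6 = 1
¬ψ = ¬5/6 = 1/6
(φ ↔ φ) → ¬ψ = 1 → 1/6 = 1/6
¬φ ↔ ((φ ↔ φ) → ¬ψ) = 5/6 ↔ 1/6 = 1/3
((ψ → φ) → ¬χ) → (¬φ ↔ ((φ ↔ φ) → ¬ψ)) = 1 → 1/3 = 1/3
(((φ ↔ φ) → (χ ↔ (χ → ψ))) → ((ψ → (χ → φ)) → (φ → ψ))) ↔ (((ψ → φ) → ¬χ) → (¬φ ↔ ((φ ↔ φ) → ¬ψ))) = 1 ↔ 1/3 = 1/3

1/3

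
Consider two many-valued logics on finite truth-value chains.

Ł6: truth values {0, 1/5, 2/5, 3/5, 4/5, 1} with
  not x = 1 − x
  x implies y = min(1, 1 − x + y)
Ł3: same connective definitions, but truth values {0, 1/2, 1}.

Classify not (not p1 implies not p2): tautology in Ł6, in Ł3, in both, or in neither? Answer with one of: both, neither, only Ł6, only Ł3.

In Ł6: at p1 = 0, p2 = 0 the value is 0 — not a tautology.
In Ł3: at p1 = 0, p2 = 0 the value is 0 — not a tautology.

neither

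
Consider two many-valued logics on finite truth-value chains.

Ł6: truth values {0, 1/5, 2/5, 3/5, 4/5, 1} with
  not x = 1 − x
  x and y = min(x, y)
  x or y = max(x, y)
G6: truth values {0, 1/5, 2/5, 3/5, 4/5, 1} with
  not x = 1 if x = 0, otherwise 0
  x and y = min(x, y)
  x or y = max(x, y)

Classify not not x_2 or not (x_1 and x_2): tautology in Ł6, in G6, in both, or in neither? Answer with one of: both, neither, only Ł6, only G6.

only G6

In Ł6: at x_1 = 1/5, x_2 = 1/5 the value is 4/5 — not a tautology.
In G6: every assignment gives 1 — tautology.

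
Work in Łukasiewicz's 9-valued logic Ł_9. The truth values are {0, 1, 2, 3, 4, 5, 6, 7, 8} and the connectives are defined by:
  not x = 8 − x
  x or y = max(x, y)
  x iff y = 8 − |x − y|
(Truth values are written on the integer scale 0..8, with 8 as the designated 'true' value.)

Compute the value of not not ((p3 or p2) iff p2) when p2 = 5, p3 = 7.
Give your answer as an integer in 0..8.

6

p3 or p2 = 7 or 5 = 7
(p3 or p2) iff p2 = 7 iff 5 = 6
not ((p3 or p2) iff p2) = not 6 = 2
not not ((p3 or p2) iff p2) = not 2 = 6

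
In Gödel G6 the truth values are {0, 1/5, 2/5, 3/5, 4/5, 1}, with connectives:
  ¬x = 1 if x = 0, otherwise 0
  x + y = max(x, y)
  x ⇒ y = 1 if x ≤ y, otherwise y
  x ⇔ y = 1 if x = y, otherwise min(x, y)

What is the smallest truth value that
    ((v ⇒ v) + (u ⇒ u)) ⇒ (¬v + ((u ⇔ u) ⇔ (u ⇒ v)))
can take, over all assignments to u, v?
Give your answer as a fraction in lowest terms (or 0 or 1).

Take u = 2/5, v = 1/5:
v ⇒ v = 1/5 ⇒ 1/5 = 1
u ⇒ u = 2/5 ⇒ 2/5 = 1
(v ⇒ v) + (u ⇒ u) = 1 + 1 = 1
¬v = ¬1/5 = 0
u ⇔ u = 2/5 ⇔ 2/5 = 1
u ⇒ v = 2/5 ⇒ 1/5 = 1/5
(u ⇔ u) ⇔ (u ⇒ v) = 1 ⇔ 1/5 = 1/5
¬v + ((u ⇔ u) ⇔ (u ⇒ v)) = 0 + 1/5 = 1/5
((v ⇒ v) + (u ⇒ u)) ⇒ (¬v + ((u ⇔ u) ⇔ (u ⇒ v))) = 1 ⇒ 1/5 = 1/5
No assignment yields a value below 1/5, so this is the minimum.

1/5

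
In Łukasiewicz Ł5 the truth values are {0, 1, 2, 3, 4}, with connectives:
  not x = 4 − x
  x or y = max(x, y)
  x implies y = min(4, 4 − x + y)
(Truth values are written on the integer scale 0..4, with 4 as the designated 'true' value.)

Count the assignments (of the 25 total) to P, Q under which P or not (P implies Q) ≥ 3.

10

value 4: 5 assignments (counts)
value 3: 5 assignments (counts)
value 2: 5 assignments
value 1: 5 assignments
value 0: 5 assignments
So 10 of the 25 assignments meet the threshold.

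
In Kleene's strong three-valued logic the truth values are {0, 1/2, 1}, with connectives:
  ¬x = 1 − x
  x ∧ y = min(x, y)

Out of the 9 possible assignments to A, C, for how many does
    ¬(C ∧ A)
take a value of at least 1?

A = 0, C = 0 ↦ 1  ≥
A = 0, C = 1/2 ↦ 1  ≥
A = 0, C = 1 ↦ 1  ≥
A = 1/2, C = 0 ↦ 1  ≥
A = 1/2, C = 1/2 ↦ 1/2  <
A = 1/2, C = 1 ↦ 1/2  <
A = 1, C = 0 ↦ 1  ≥
A = 1, C = 1/2 ↦ 1/2  <
A = 1, C = 1 ↦ 0  <
So 5 of the 9 assignments meet the threshold.

5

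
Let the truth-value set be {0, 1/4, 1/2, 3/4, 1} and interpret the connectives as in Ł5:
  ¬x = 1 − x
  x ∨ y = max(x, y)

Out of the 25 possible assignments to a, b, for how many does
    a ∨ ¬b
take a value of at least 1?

9

value 1: 9 assignments (counts)
value 3/4: 7 assignments
value 1/2: 5 assignments
value 1/4: 3 assignments
value 0: 1 assignment
So 9 of the 25 assignments meet the threshold.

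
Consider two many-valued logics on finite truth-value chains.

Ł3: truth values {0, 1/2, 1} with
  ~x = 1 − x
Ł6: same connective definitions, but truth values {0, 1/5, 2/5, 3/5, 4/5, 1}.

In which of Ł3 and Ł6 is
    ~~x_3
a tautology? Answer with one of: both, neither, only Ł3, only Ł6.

In Ł3: at x_3 = 0 the value is 0 — not a tautology.
In Ł6: at x_3 = 0 the value is 0 — not a tautology.

neither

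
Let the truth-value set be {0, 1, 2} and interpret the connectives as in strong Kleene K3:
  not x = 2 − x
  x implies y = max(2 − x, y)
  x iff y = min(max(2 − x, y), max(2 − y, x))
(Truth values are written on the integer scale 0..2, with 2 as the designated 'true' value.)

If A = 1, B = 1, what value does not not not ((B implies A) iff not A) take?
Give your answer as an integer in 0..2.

1

B implies A = 1 implies 1 = 1
not A = not 1 = 1
(B implies A) iff not A = 1 iff 1 = 1
not ((B implies A) iff not A) = not 1 = 1
not not ((B implies A) iff not A) = not 1 = 1
not not not ((B implies A) iff not A) = not 1 = 1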